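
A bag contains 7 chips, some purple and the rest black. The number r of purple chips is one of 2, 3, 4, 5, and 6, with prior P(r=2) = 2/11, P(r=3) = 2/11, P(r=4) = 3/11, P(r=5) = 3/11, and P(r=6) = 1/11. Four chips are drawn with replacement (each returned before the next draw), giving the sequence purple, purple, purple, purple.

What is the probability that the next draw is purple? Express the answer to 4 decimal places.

0.7180

Under each hypothesis, the probability of the observed sequence is: P(data | r = 2) = (2/7)(2/7)(2/7)(2/7) = 0.0066639; P(data | r = 3) = (3/7)(3/7)(3/7)(3/7) = 0.033736; P(data | r = 4) = (4/7)(4/7)(4/7)(4/7) = 0.10662; P(data | r = 5) = (5/7)(5/7)(5/7)(5/7) = 0.26031; P(data | r = 6) = (6/7)(6/7)(6/7)(6/7) = 0.53978.
Weighting by the prior gives 2/11 · 0.0066639 = 0.0012116, 2/11 · 0.033736 = 0.0061338, 3/11 · 0.10662 = 0.029079, 3/11 · 0.26031 = 0.070993, 1/11 · 0.53978 = 0.04907; summing to 0.15649.
Normalising, the posterior is P(r = 2 | data) = 0.0077426, P(r = 3 | data) = 0.039197, P(r = 4 | data) = 0.18582, P(r = 5 | data) = 0.45367, P(r = 6 | data) = 0.31357.
The predictive probability is P(purple next | data) = (2/7)(0.0077426) + (3/7)(0.039197) + (4/7)(0.18582) + (5/7)(0.45367) + (6/7)(0.31357) = 0.71802.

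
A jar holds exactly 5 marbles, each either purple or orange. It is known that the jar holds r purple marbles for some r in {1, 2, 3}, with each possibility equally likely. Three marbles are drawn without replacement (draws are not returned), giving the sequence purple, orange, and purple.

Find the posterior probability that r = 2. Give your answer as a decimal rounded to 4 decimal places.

0.3333

Under each hypothesis, the probability of the observed sequence is: P(data | r = 1) = (1/5)(4/4)(0/3) = 0; P(data | r = 2) = (2/5)(3/4)(1/3) = 1/10; P(data | r = 3) = (3/5)(2/4)(2/3) = 1/5.
Weighting by the prior gives 1/3 · 0 = 0, 1/3 · 1/10 = 1/30, 1/3 · 1/5 = 1/15; these sum to 1/10.
Therefore the posterior P(r = 2 | data) = (1/30) / (1/10) = 1/3.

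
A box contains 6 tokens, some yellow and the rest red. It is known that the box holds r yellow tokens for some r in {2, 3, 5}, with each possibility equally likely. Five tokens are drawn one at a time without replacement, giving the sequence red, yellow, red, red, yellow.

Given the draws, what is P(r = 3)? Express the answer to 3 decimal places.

The likelihood of the observed sequence under each hypothesis: P(data | r = 2) = (4/6)(2/5)(3/4)(2/3)(1/2) = 1/15; P(data | r = 3) = (3/6)(3/5)(2/4)(1/3)(2/2) = 1/20; P(data | r = 5) = (1/6)(5/5)(0/4) = 0.
Weighting by the prior gives 1/3 · 1/15 = 1/45, 1/3 · 1/20 = 1/60, 1/3 · 0 = 0; summing to 7/180.
Therefore the posterior P(r = 3 | data) = (1/60) / (7/180) = 3/7.

0.429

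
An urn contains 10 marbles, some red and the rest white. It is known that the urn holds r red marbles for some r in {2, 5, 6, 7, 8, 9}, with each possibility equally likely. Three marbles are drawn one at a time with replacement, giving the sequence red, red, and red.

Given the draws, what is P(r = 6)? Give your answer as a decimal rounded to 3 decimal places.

Compute the likelihood of the observed sequence for each case: P(data | r = 2) = (2/10)(2/10)(2/10) = 0.008; P(data | r = 5) = (5/10)(5/10)(5/10) = 0.125; P(data | r = 6) = (6/10)(6/10)(6/10) = 0.216; P(data | r = 7) = (7/10)(7/10)(7/10) = 0.343; P(data | r = 8) = (8/10)(8/10)(8/10) = 0.512; P(data | r = 9) = (9/10)(9/10)(9/10) = 0.729.
Weighting by the prior gives 1/6 · 0.008 = 0.0013333, 1/6 · 0.125 = 0.020833, 1/6 · 0.216 = 0.036, 1/6 · 0.343 = 0.057167, 1/6 · 0.512 = 0.085333, 1/6 · 0.729 = 0.1215; with total 0.32217.
By Bayes' rule, P(r = 6 | data) = (0.036) / (0.32217) = 0.11174.

0.112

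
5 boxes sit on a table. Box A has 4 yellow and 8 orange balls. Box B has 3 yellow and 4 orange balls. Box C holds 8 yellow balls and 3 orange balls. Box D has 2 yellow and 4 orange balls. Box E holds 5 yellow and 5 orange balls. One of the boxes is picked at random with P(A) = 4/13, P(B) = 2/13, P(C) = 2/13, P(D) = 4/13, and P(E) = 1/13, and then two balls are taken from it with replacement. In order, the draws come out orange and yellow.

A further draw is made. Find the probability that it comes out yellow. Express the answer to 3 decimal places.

For each hypothesis, P(data | H) works out to: P(data | box A) = (8/12)(4/12) = 0.22222; P(data | box B) = (4/7)(3/7) = 0.2449; P(data | box C) = (3/11)(8/11) = 0.19835; P(data | box D) = (4/6)(2/6) = 0.22222; P(data | box E) = (5/10)(5/10) = 0.25.
Multiplying each by its prior: 4/13 · 0.22222 = 0.068376, 2/13 · 0.2449 = 0.037677, 2/13 · 0.19835 = 0.030515, 4/13 · 0.22222 = 0.068376, 1/13 · 0.25 = 0.019231; summing to 0.22417.
The posterior is then P(box A | data) = 0.30501, P(box B | data) = 0.16807, P(box C | data) = 0.13612, P(box D | data) = 0.30501, P(box E | data) = 0.085785.
So P(yellow next | data) = Σ P(yellow next | H) P(H | data) = (1/3)(0.30501) + (3/7)(0.16807) + (8/11)(0.13612) + (1/3)(0.30501) + (1/2)(0.085785) = 0.41726.

0.417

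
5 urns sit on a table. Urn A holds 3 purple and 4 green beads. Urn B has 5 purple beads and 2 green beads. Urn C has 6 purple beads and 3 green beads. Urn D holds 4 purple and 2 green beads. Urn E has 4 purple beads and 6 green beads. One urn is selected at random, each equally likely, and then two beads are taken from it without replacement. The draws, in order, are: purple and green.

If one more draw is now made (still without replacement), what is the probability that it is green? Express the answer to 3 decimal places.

Under each hypothesis, the probability of the observed sequence is: P(data | urn A) = (3/7)(4/6) = 2/7; P(data | urn B) = (5/7)(2/6) = 5/21; P(data | urn C) = (6/9)(3/8) = 1/4; P(data | urn D) = (4/6)(2/5) = 4/15; P(data | urn E) = (4/10)(6/9) = 4/15.
Weighting by the prior gives 1/5 · 2/7 = 2/35, 1/5 · 5/21 = 1/21, 1/5 · 1/4 = 1/20, 1/5 · 4/15 = 4/75, 1/5 · 4/15 = 4/75; with total 183/700.
Normalising, the posterior is P(urn A | data) = 40/183, P(urn B | data) = 100/549, P(urn C | data) = 35/183, P(urn D | data) = 112/549, P(urn E | data) = 112/549.
The predictive probability is P(green next | data) = (3/5)(40/183) + (1/5)(100/549) + (2/7)(35/183) + (1/4)(112/549) + (5/8)(112/549) = 220/549.

0.401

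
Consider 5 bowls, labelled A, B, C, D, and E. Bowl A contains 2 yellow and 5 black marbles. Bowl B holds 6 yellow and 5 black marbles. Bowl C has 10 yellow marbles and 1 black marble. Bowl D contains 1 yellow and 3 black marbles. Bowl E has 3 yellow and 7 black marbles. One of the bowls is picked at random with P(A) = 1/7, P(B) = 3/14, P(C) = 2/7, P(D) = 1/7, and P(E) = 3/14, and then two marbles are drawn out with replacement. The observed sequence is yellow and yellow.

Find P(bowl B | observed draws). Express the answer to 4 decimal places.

Under each hypothesis, the probability of the observed sequence is: P(data | bowl A) = (2/7)(2/7) = 0.081633; P(data | bowl B) = (6/11)(6/11) = 0.29752; P(data | bowl C) = (10/11)(10/11) = 0.82645; P(data | bowl D) = (1/4)(1/4) = 0.0625; P(data | bowl E) = (3/10)(3/10) = 0.09.
The prior-weighted likelihoods are 1/7 · 0.081633 = 0.011662, 3/14 · 0.29752 = 0.063754, 2/7 · 0.82645 = 0.23613, 1/7 · 0.0625 = 0.0089286, 3/14 · 0.09 = 0.019286; these sum to 0.33976.
Therefore the posterior P(bowl B | data) = (0.063754) / (0.33976) = 0.18765.

0.1876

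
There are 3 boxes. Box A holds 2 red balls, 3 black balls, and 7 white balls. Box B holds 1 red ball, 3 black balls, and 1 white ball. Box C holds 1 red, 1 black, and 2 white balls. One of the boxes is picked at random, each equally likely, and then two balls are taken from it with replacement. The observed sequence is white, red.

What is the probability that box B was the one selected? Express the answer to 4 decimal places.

Under each hypothesis, the probability of the observed sequence is: P(data | box A) = (7/12)(2/12) = 7/72; P(data | box B) = (1/5)(1/5) = 1/25; P(data | box C) = (2/4)(1/4) = 1/8.
Weighting by the prior gives 1/3 · 7/72 = 7/216, 1/3 · 1/25 = 1/75, 1/3 · 1/8 = 1/24; these sum to 59/675.
So P(box B | data) = (1/75) / (59/675) = 9/59.

0.1525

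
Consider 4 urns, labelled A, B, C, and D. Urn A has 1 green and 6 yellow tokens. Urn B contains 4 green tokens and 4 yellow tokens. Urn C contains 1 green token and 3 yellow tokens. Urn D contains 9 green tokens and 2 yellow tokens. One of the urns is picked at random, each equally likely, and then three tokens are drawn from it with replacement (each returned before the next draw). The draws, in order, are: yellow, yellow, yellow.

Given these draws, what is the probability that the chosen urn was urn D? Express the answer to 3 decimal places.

0.005

Under each hypothesis, the probability of the observed sequence is: P(data | urn A) = (6/7)(6/7)(6/7) = 0.62974; P(data | urn B) = (4/8)(4/8)(4/8) = 0.125; P(data | urn C) = (3/4)(3/4)(3/4) = 0.42188; P(data | urn D) = (2/11)(2/11)(2/11) = 0.0060105.
Weighting by the prior gives 1/4 · 0.62974 = 0.15743, 1/4 · 0.125 = 0.03125, 1/4 · 0.42188 = 0.10547, 1/4 · 0.0060105 = 0.0015026; with total 0.29566.
So P(urn D | data) = (0.0015026) / (0.29566) = 0.0050824.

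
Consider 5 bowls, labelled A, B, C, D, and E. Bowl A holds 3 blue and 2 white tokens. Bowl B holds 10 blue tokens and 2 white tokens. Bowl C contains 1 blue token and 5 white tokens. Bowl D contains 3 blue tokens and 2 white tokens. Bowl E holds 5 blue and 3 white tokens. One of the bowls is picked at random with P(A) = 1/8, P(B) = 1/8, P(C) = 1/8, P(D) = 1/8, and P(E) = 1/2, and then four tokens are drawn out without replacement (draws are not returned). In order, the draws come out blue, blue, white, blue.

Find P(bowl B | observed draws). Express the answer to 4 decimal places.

0.1617

Under each hypothesis, the probability of the observed sequence is: P(data | bowl A) = (3/5)(2/4)(2/3)(1/2) = 0.1; P(data | bowl B) = (10/12)(9/11)(2/10)(8/9) = 0.12121; P(data | bowl C) = (1/6)(0/5) = 0; P(data | bowl D) = (3/5)(2/4)(2/3)(1/2) = 0.1; P(data | bowl E) = (5/8)(4/7)(3/6)(3/5) = 0.10714.
Multiplying each by its prior: 1/8 · 0.1 = 0.0125, 1/8 · 0.12121 = 0.015152, 1/8 · 0 = 0, 1/8 · 0.1 = 0.0125, 1/2 · 0.10714 = 0.053571; these sum to 0.093723.
So P(bowl B | data) = (0.015152) / (0.093723) = 0.16166.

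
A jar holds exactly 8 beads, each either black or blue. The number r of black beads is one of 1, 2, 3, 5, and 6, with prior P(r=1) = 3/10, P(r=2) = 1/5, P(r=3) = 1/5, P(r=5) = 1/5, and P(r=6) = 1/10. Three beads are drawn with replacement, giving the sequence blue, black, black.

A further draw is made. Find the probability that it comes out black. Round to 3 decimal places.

0.515

The likelihood of the observed sequence under each hypothesis: P(data | r = 1) = (7/8)(1/8)(1/8) = 0.013672; P(data | r = 2) = (6/8)(2/8)(2/8) = 0.046875; P(data | r = 3) = (5/8)(3/8)(3/8) = 0.087891; P(data | r = 5) = (3/8)(5/8)(5/8) = 0.14648; P(data | r = 6) = (2/8)(6/8)(6/8) = 0.14062.
The prior-weighted likelihoods are 3/10 · 0.013672 = 0.0041016, 1/5 · 0.046875 = 0.009375, 1/5 · 0.087891 = 0.017578, 1/5 · 0.14648 = 0.029297, 1/10 · 0.14062 = 0.014063; with total 0.074414.
Dividing through by the total gives posterior P(r = 1 | data) = 0.055118, P(r = 2 | data) = 0.12598, P(r = 3 | data) = 0.23622, P(r = 5 | data) = 0.3937, P(r = 6 | data) = 0.18898.
The predictive probability is P(black next | data) = (1/8)(0.055118) + (1/4)(0.12598) + (3/8)(0.23622) + (5/8)(0.3937) + (3/4)(0.18898) = 0.51476.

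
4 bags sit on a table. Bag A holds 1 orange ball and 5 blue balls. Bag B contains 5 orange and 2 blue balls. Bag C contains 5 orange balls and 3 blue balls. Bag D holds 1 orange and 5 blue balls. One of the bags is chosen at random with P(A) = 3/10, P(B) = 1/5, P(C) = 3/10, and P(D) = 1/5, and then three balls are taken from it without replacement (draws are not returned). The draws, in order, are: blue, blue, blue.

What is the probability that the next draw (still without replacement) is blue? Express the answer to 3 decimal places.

0.653

The likelihood of the observed sequence under each hypothesis: P(data | bag A) = (5/6)(4/5)(3/4) = 1/2; P(data | bag B) = (2/7)(1/6)(0/5) = 0; P(data | bag C) = (3/8)(2/7)(1/6) = 1/56; P(data | bag D) = (5/6)(4/5)(3/4) = 1/2.
The prior-weighted likelihoods are 3/10 · 1/2 = 3/20, 1/5 · 0 = 0, 3/10 · 1/56 = 3/560, 1/5 · 1/2 = 1/10; summing to 143/560.
Dividing through by the total gives posterior P(bag A | data) = 84/143, P(bag B | data) = 0, P(bag C | data) = 3/143, P(bag D | data) = 56/143.
So P(blue next | data) = Σ P(blue next | H) P(H | data) = (2/3)(84/143) + (0)(3/143) + (2/3)(56/143) = 280/429.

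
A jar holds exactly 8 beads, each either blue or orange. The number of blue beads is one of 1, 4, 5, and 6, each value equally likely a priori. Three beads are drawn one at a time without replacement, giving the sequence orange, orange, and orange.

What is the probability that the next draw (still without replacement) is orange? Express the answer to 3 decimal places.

Compute the likelihood of the observed sequence for each case: P(data | r = 1) = (7/8)(6/7)(5/6) = 5/8; P(data | r = 4) = (4/8)(3/7)(2/6) = 1/14; P(data | r = 5) = (3/8)(2/7)(1/6) = 1/56; P(data | r = 6) = (2/8)(1/7)(0/6) = 0.
Multiplying each by its prior: 1/4 · 5/8 = 5/32, 1/4 · 1/14 = 1/56, 1/4 · 1/56 = 1/224, 1/4 · 0 = 0; with total 5/28.
Normalising, the posterior is P(r = 1 | data) = 7/8, P(r = 4 | data) = 1/10, P(r = 5 | data) = 1/40, P(r = 6 | data) = 0.
The predictive probability is P(orange next | data) = (4/5)(7/8) + (1/5)(1/10) + (0)(1/40) = 18/25.

0.720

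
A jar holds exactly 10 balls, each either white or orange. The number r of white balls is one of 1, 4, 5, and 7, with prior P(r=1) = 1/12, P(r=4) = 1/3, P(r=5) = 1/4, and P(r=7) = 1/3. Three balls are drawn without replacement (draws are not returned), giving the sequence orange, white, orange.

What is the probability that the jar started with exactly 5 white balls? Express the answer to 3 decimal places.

0.294

For each hypothesis, P(data | H) works out to: P(data | r = 1) = (9/10)(1/9)(8/8) = 1/10; P(data | r = 4) = (6/10)(4/9)(5/8) = 1/6; P(data | r = 5) = (5/10)(5/9)(4/8) = 5/36; P(data | r = 7) = (3/10)(7/9)(2/8) = 7/120.
Weighting by the prior gives 1/12 · 1/10 = 1/120, 1/3 · 1/6 = 1/18, 1/4 · 5/36 = 5/144, 1/3 · 7/120 = 7/360; summing to 17/144.
So P(r = 5 | data) = (5/144) / (17/144) = 5/17.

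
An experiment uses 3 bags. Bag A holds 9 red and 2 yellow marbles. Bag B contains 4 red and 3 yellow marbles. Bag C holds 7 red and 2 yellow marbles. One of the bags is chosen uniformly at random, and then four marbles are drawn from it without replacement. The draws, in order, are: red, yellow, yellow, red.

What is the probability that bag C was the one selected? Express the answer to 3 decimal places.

0.211

Under each hypothesis, the probability of the observed sequence is: P(data | bag A) = (9/11)(2/10)(1/9)(8/8) = 0.018182; P(data | bag B) = (4/7)(3/6)(2/5)(3/4) = 0.085714; P(data | bag C) = (7/9)(2/8)(1/7)(6/6) = 0.027778.
Weighting by the prior gives 1/3 · 0.018182 = 0.0060606, 1/3 · 0.085714 = 0.028571, 1/3 · 0.027778 = 0.0092593; summing to 0.043891.
Hence P(bag C | data) = (0.0092593) / (0.043891) = 0.21096.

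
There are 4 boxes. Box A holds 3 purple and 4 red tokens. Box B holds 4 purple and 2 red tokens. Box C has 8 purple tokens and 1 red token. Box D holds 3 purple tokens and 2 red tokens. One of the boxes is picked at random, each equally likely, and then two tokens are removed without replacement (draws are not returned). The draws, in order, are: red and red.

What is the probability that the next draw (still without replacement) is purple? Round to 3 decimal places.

0.747

Compute the likelihood of the observed sequence for each case: P(data | box A) = (4/7)(3/6) = 2/7; P(data | box B) = (2/6)(1/5) = 1/15; P(data | box C) = (1/9)(0/8) = 0; P(data | box D) = (2/5)(1/4) = 1/10.
The prior-weighted likelihoods are 1/4 · 2/7 = 1/14, 1/4 · 1/15 = 1/60, 1/4 · 0 = 0, 1/4 · 1/10 = 1/40; these sum to 19/168.
Dividing through by the total gives posterior P(box A | data) = 12/19, P(box B | data) = 14/95, P(box C | data) = 0, P(box D | data) = 21/95.
Averaging over the posterior, P(purple next | data) = (3/5)(12/19) + (1)(14/95) + (1)(21/95) = 71/95.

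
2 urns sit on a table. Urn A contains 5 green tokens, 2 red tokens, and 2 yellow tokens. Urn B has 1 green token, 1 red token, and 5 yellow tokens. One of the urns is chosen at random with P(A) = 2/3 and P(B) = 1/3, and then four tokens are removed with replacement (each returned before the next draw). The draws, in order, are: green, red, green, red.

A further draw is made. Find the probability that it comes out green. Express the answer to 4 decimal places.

0.5500

Compute the likelihood of the observed sequence for each case: P(data | urn A) = (5/9)(2/9)(5/9)(2/9) = 0.015242; P(data | urn B) = (1/7)(1/7)(1/7)(1/7) = 0.00041649.
Multiplying each by its prior: 2/3 · 0.015242 = 0.010161, 1/3 · 0.00041649 = 0.00013883; these sum to 0.0103.
Dividing through by the total gives posterior P(urn A | data) = 0.98652, P(urn B | data) = 0.013479.
Averaging over the posterior, P(green next | data) = (5/9)(0.98652) + (1/7)(0.013479) = 0.54999.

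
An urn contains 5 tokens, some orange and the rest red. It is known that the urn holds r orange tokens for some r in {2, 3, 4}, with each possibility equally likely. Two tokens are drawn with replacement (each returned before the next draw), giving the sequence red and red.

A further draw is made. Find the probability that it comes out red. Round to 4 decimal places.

0.5143

Compute the likelihood of the observed sequence for each case: P(data | r = 2) = (3/5)(3/5) = 9/25; P(data | r = 3) = (2/5)(2/5) = 4/25; P(data | r = 4) = (1/5)(1/5) = 1/25.
The prior-weighted likelihoods are 1/3 · 9/25 = 3/25, 1/3 · 4/25 = 4/75, 1/3 · 1/25 = 1/75; summing to 14/75.
Dividing through by the total gives posterior P(r = 2 | data) = 9/14, P(r = 3 | data) = 2/7, P(r = 4 | data) = 1/14.
Averaging over the posterior, P(red next | data) = (3/5)(9/14) + (2/5)(2/7) + (1/5)(1/14) = 18/35.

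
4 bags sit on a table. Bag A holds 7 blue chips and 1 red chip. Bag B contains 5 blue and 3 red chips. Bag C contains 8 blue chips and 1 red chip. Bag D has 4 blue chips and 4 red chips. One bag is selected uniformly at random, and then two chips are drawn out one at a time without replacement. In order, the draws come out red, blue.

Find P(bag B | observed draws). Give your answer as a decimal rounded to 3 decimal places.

0.339

The likelihood of the observed sequence under each hypothesis: P(data | bag A) = (1/8)(7/7) = 0.125; P(data | bag B) = (3/8)(5/7) = 0.26786; P(data | bag C) = (1/9)(8/8) = 0.11111; P(data | bag D) = (4/8)(4/7) = 0.28571.
The prior-weighted likelihoods are 1/4 · 0.125 = 0.03125, 1/4 · 0.26786 = 0.066964, 1/4 · 0.11111 = 0.027778, 1/4 · 0.28571 = 0.071429; these sum to 0.19742.
Therefore the posterior P(bag B | data) = (0.066964) / (0.19742) = 0.3392.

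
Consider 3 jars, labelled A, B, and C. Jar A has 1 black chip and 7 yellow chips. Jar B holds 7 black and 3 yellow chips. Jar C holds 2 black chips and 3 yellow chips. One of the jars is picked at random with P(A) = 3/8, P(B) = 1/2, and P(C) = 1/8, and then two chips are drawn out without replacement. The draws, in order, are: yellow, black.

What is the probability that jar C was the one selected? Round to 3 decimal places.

Compute the likelihood of the observed sequence for each case: P(data | jar A) = (7/8)(1/7) = 1/8; P(data | jar B) = (3/10)(7/9) = 7/30; P(data | jar C) = (3/5)(2/4) = 3/10.
The prior-weighted likelihoods are 3/8 · 1/8 = 3/64, 1/2 · 7/30 = 7/60, 1/8 · 3/10 = 3/80; summing to 193/960.
So P(jar C | data) = (3/80) / (193/960) = 36/193.

0.187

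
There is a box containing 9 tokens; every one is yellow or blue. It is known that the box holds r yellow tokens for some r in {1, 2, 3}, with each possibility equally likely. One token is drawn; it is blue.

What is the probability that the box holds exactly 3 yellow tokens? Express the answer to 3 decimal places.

The likelihood of this draw under each hypothesis: P(data | r = 1) = (8/9) = 8/9; P(data | r = 2) = (7/9) = 7/9; P(data | r = 3) = (6/9) = 2/3.
Weighting by the prior gives 1/3 · 8/9 = 8/27, 1/3 · 7/9 = 7/27, 1/3 · 2/3 = 2/9; summing to 7/9.
Hence P(r = 3 | data) = (2/9) / (7/9) = 2/7.

0.286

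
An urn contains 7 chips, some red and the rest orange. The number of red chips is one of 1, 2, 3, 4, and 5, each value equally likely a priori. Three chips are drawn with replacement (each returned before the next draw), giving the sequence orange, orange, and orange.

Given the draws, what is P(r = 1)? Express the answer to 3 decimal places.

The likelihood of the observed sequence under each hypothesis: P(data | r = 1) = (6/7)(6/7)(6/7) = 0.62974; P(data | r = 2) = (5/7)(5/7)(5/7) = 0.36443; P(data | r = 3) = (4/7)(4/7)(4/7) = 0.18659; P(data | r = 4) = (3/7)(3/7)(3/7) = 0.078717; P(data | r = 5) = (2/7)(2/7)(2/7) = 0.023324.
The prior-weighted likelihoods are 1/5 · 0.62974 = 0.12595, 1/5 · 0.36443 = 0.072886, 1/5 · 0.18659 = 0.037318, 1/5 · 0.078717 = 0.015743, 1/5 · 0.023324 = 0.0046647; these sum to 0.25656.
Therefore the posterior P(r = 1 | data) = (0.12595) / (0.25656) = 0.49091.

0.491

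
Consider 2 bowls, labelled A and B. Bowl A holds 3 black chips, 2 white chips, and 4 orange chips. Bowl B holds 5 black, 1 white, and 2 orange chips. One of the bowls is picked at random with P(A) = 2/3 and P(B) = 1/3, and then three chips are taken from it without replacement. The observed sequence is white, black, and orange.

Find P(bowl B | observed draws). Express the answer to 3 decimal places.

0.238

For each hypothesis, P(data | H) works out to: P(data | bowl A) = (2/9)(3/8)(4/7) = 1/21; P(data | bowl B) = (1/8)(5/7)(2/6) = 5/168.
Multiplying each by its prior: 2/3 · 1/21 = 2/63, 1/3 · 5/168 = 5/504; summing to 1/24.
Therefore the posterior P(bowl B | data) = (5/504) / (1/24) = 5/21.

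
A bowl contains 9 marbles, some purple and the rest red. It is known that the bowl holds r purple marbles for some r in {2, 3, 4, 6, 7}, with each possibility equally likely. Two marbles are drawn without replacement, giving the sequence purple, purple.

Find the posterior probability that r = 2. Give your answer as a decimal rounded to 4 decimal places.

Under each hypothesis, the probability of the observed sequence is: P(data | r = 2) = (2/9)(1/8) = 1/36; P(data | r = 3) = (3/9)(2/8) = 1/12; P(data | r = 4) = (4/9)(3/8) = 1/6; P(data | r = 6) = (6/9)(5/8) = 5/12; P(data | r = 7) = (7/9)(6/8) = 7/12.
Weighting by the prior gives 1/5 · 1/36 = 1/180, 1/5 · 1/12 = 1/60, 1/5 · 1/6 = 1/30, 1/5 · 5/12 = 1/12, 1/5 · 7/12 = 7/60; these sum to 23/90.
Hence P(r = 2 | data) = (1/180) / (23/90) = 1/46.

0.0217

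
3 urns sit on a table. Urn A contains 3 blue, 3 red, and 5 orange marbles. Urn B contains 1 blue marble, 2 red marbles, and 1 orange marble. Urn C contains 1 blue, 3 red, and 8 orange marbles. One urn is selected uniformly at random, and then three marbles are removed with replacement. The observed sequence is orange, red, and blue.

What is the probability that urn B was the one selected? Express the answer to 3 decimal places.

0.396

Compute the likelihood of the observed sequence for each case: P(data | urn A) = (5/11)(3/11)(3/11) = 0.033809; P(data | urn B) = (1/4)(2/4)(1/4) = 0.03125; P(data | urn C) = (8/12)(3/12)(1/12) = 0.013889.
The prior-weighted likelihoods are 1/3 · 0.033809 = 0.01127, 1/3 · 0.03125 = 0.010417, 1/3 · 0.013889 = 0.0046296; with total 0.026316.
By Bayes' rule, P(urn B | data) = (0.010417) / (0.026316) = 0.39583.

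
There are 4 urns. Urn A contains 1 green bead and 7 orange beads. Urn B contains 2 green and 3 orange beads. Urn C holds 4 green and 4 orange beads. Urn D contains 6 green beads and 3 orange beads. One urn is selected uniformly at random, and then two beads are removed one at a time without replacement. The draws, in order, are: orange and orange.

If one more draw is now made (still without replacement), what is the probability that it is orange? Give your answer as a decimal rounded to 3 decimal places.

0.600

Under each hypothesis, the probability of the observed sequence is: P(data | urn A) = (7/8)(6/7) = 3/4; P(data | urn B) = (3/5)(2/4) = 3/10; P(data | urn C) = (4/8)(3/7) = 3/14; P(data | urn D) = (3/9)(2/8) = 1/12.
The prior-weighted likelihoods are 1/4 · 3/4 = 3/16, 1/4 · 3/10 = 3/40, 1/4 · 3/14 = 3/56, 1/4 · 1/12 = 1/48; summing to 283/840.
Normalising, the posterior is P(urn A | data) = 0.55654, P(urn B | data) = 0.22261, P(urn C | data) = 0.15901, P(urn D | data) = 0.061837.
So P(orange next | data) = Σ P(orange next | H) P(H | data) = (5/6)(0.55654) + (1/3)(0.22261) + (1/3)(0.15901) + (1/7)(0.061837) = 0.59982.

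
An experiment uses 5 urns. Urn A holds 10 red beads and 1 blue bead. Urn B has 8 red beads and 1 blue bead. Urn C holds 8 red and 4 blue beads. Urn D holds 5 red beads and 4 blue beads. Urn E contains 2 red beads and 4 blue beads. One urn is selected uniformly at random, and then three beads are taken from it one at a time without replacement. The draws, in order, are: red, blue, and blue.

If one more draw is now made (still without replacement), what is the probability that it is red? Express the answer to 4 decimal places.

Compute the likelihood of the observed sequence for each case: P(data | urn A) = (10/11)(1/10)(0/9) = 0; P(data | urn B) = (8/9)(1/8)(0/7) = 0; P(data | urn C) = (8/12)(4/11)(3/10) = 0.072727; P(data | urn D) = (5/9)(4/8)(3/7) = 0.11905; P(data | urn E) = (2/6)(4/5)(3/4) = 0.2.
The prior-weighted likelihoods are 1/5 · 0 = 0, 1/5 · 0 = 0, 1/5 · 0.072727 = 0.014545, 1/5 · 0.11905 = 0.02381, 1/5 · 0.2 = 0.04; summing to 0.078355.
The posterior is then P(urn A | data) = 0, P(urn B | data) = 0, P(urn C | data) = 0.18564, P(urn D | data) = 0.30387, P(urn E | data) = 0.5105.
Averaging over the posterior, P(red next | data) = (7/9)(0.18564) + (2/3)(0.30387) + (1/3)(0.5105) = 0.51713.

0.5171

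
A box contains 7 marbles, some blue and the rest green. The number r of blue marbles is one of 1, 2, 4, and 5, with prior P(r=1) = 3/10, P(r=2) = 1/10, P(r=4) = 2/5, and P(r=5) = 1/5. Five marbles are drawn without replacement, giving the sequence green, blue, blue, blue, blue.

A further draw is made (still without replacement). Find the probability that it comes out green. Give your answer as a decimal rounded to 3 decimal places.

Under each hypothesis, the probability of the observed sequence is: P(data | r = 1) = (6/7)(1/6)(0/5) = 0; P(data | r = 2) = (5/7)(2/6)(1/5)(0/4) = 0; P(data | r = 4) = (3/7)(4/6)(3/5)(2/4)(1/3) = 1/35; P(data | r = 5) = (2/7)(5/6)(4/5)(3/4)(2/3) = 2/21.
Multiplying each by its prior: 3/10 · 0 = 0, 1/10 · 0 = 0, 2/5 · 1/35 = 2/175, 1/5 · 2/21 = 2/105; with total 16/525.
Dividing through by the total gives posterior P(r = 1 | data) = 0, P(r = 2 | data) = 0, P(r = 4 | data) = 3/8, P(r = 5 | data) = 5/8.
Averaging over the posterior, P(green next | data) = (1)(3/8) + (1/2)(5/8) = 11/16.

0.688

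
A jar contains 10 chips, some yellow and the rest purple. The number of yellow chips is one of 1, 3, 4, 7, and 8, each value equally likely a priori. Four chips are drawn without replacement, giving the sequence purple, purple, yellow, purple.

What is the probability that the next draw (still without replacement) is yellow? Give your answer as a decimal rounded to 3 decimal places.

0.297

Compute the likelihood of the observed sequence for each case: P(data | r = 1) = (9/10)(8/9)(1/8)(7/7) = 1/10; P(data | r = 3) = (7/10)(6/9)(3/8)(5/7) = 1/8; P(data | r = 4) = (6/10)(5/9)(4/8)(4/7) = 2/21; P(data | r = 7) = (3/10)(2/9)(7/8)(1/7) = 1/120; P(data | r = 8) = (2/10)(1/9)(8/8)(0/7) = 0.
Weighting by the prior gives 1/5 · 1/10 = 1/50, 1/5 · 1/8 = 1/40, 1/5 · 2/21 = 2/105, 1/5 · 1/120 = 1/600, 1/5 · 0 = 0; these sum to 23/350.
Dividing through by the total gives posterior P(r = 1 | data) = 7/23, P(r = 3 | data) = 35/92, P(r = 4 | data) = 20/69, P(r = 7 | data) = 7/276, P(r = 8 | data) = 0.
So P(yellow next | data) = Σ P(yellow next | H) P(H | data) = (0)(7/23) + (1/3)(35/92) + (1/2)(20/69) + (1)(7/276) = 41/138.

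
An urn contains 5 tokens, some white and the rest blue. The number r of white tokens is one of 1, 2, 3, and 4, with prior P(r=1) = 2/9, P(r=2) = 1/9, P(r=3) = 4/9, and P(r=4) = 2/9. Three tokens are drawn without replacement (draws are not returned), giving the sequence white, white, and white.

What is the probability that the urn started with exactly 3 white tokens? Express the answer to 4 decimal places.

Compute the likelihood of the observed sequence for each case: P(data | r = 1) = (1/5)(0/4) = 0; P(data | r = 2) = (2/5)(1/4)(0/3) = 0; P(data | r = 3) = (3/5)(2/4)(1/3) = 1/10; P(data | r = 4) = (4/5)(3/4)(2/3) = 2/5.
The prior-weighted likelihoods are 2/9 · 0 = 0, 1/9 · 0 = 0, 4/9 · 1/10 = 2/45, 2/9 · 2/5 = 4/45; these sum to 2/15.
Therefore the posterior P(r = 3 | data) = (2/45) / (2/15) = 1/3.

0.3333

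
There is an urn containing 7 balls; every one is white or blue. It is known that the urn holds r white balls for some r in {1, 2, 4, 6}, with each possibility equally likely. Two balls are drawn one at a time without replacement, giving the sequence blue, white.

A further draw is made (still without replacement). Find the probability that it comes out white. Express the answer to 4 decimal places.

Compute the likelihood of the observed sequence for each case: P(data | r = 1) = (6/7)(1/6) = 1/7; P(data | r = 2) = (5/7)(2/6) = 5/21; P(data | r = 4) = (3/7)(4/6) = 2/7; P(data | r = 6) = (1/7)(6/6) = 1/7.
The prior-weighted likelihoods are 1/4 · 1/7 = 1/28, 1/4 · 5/21 = 5/84, 1/4 · 2/7 = 1/14, 1/4 · 1/7 = 1/28; summing to 17/84.
Dividing through by the total gives posterior P(r = 1 | data) = 3/17, P(r = 2 | data) = 5/17, P(r = 4 | data) = 6/17, P(r = 6 | data) = 3/17.
The predictive probability is P(white next | data) = (0)(3/17) + (1/5)(5/17) + (3/5)(6/17) + (1)(3/17) = 38/85.

0.4471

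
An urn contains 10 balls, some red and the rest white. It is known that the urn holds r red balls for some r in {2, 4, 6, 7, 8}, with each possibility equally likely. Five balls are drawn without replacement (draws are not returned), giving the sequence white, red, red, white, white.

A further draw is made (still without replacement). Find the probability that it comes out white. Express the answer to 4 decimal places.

0.5447

Under each hypothesis, the probability of the observed sequence is: P(data | r = 2) = (8/10)(2/9)(1/8)(7/7)(6/6) = 0.022222; P(data | r = 4) = (6/10)(4/9)(3/8)(5/7)(4/6) = 0.047619; P(data | r = 6) = (4/10)(6/9)(5/8)(3/7)(2/6) = 0.02381; P(data | r = 7) = (3/10)(7/9)(6/8)(2/7)(1/6) = 0.0083333; P(data | r = 8) = (2/10)(8/9)(7/8)(1/7)(0/6) = 0.
The prior-weighted likelihoods are 1/5 · 0.022222 = 0.0044444, 1/5 · 0.047619 = 0.0095238, 1/5 · 0.02381 = 0.0047619, 1/5 · 0.0083333 = 0.0016667, 1/5 · 0 = 0; summing to 0.020397.
Dividing through by the total gives posterior P(r = 2 | data) = 0.2179, P(r = 4 | data) = 0.46693, P(r = 6 | data) = 0.23346, P(r = 7 | data) = 0.081712, P(r = 8 | data) = 0.
Averaging over the posterior, P(white next | data) = (1)(0.2179) + (3/5)(0.46693) + (1/5)(0.23346) + (0)(0.081712) = 0.54475.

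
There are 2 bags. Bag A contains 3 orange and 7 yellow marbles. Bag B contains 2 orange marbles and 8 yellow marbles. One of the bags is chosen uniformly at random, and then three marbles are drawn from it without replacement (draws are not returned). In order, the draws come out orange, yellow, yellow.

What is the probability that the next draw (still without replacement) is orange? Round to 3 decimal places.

0.218

The likelihood of the observed sequence under each hypothesis: P(data | bag A) = (3/10)(7/9)(6/8) = 7/40; P(data | bag B) = (2/10)(8/9)(7/8) = 7/45.
Multiplying each by its prior: 1/2 · 7/40 = 7/80, 1/2 · 7/45 = 7/90; these sum to 119/720.
Dividing through by the total gives posterior P(bag A | data) = 9/17, P(bag B | data) = 8/17.
The predictive probability is P(orange next | data) = (2/7)(9/17) + (1/7)(8/17) = 26/119.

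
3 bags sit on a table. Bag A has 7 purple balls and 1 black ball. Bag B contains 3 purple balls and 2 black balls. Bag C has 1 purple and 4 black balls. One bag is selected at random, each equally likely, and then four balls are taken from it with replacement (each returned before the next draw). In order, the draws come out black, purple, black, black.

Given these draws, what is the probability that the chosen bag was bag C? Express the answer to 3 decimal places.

0.719

Compute the likelihood of the observed sequence for each case: P(data | bag A) = (1/8)(7/8)(1/8)(1/8) = 0.001709; P(data | bag B) = (2/5)(3/5)(2/5)(2/5) = 0.0384; P(data | bag C) = (4/5)(1/5)(4/5)(4/5) = 0.1024.
Weighting by the prior gives 1/3 · 0.001709 = 0.00056966, 1/3 · 0.0384 = 0.0128, 1/3 · 0.1024 = 0.034133; summing to 0.047503.
Hence P(bag C | data) = (0.034133) / (0.047503) = 0.71855.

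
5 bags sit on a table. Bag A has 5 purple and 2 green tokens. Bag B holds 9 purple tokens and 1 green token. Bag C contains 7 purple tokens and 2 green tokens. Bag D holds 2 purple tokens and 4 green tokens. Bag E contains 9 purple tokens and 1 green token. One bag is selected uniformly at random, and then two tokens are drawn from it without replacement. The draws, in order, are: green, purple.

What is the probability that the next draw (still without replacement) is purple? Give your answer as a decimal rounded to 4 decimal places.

Compute the likelihood of the observed sequence for each case: P(data | bag A) = (2/7)(5/6) = 0.2381; P(data | bag B) = (1/10)(9/9) = 0.1; P(data | bag C) = (2/9)(7/8) = 0.19444; P(data | bag D) = (4/6)(2/5) = 0.26667; P(data | bag E) = (1/10)(9/9) = 0.1.
Multiplying each by its prior: 1/5 · 0.2381 = 0.047619, 1/5 · 0.1 = 0.02, 1/5 · 0.19444 = 0.038889, 1/5 · 0.26667 = 0.053333, 1/5 · 0.1 = 0.02; with total 0.17984.
Normalising, the posterior is P(bag A | data) = 0.26478, P(bag B | data) = 0.11121, P(bag C | data) = 0.21624, P(bag D | data) = 0.29656, P(bag E | data) = 0.11121.
The predictive probability is P(purple next | data) = (4/5)(0.26478) + (1)(0.11121) + (6/7)(0.21624) + (1/4)(0.29656) + (1)(0.11121) = 0.69373.

0.6937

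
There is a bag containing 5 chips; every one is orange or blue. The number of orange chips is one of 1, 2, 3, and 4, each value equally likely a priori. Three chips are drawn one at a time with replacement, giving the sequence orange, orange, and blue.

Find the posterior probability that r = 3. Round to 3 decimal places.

For each hypothesis, P(data | H) works out to: P(data | r = 1) = (1/5)(1/5)(4/5) = 4/125; P(data | r = 2) = (2/5)(2/5)(3/5) = 12/125; P(data | r = 3) = (3/5)(3/5)(2/5) = 18/125; P(data | r = 4) = (4/5)(4/5)(1/5) = 16/125.
The prior-weighted likelihoods are 1/4 · 4/125 = 1/125, 1/4 · 12/125 = 3/125, 1/4 · 18/125 = 9/250, 1/4 · 16/125 = 4/125; with total 1/10.
Hence P(r = 3 | data) = (9/250) / (1/10) = 9/25.

0.360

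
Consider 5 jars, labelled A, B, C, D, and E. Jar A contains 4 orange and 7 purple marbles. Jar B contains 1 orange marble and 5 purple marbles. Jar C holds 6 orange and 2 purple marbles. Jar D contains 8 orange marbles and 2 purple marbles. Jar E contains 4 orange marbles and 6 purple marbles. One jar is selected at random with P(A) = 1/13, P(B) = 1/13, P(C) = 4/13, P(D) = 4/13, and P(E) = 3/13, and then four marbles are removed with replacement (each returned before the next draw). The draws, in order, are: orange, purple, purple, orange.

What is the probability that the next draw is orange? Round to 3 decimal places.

0.571

Compute the likelihood of the observed sequence for each case: P(data | jar A) = (4/11)(7/11)(7/11)(4/11) = 0.053548; P(data | jar B) = (1/6)(5/6)(5/6)(1/6) = 0.01929; P(data | jar C) = (6/8)(2/8)(2/8)(6/8) = 0.035156; P(data | jar D) = (8/10)(2/10)(2/10)(8/10) = 0.0256; P(data | jar E) = (4/10)(6/10)(6/10)(4/10) = 0.0576.
Multiplying each by its prior: 1/13 · 0.053548 = 0.0041191, 1/13 · 0.01929 = 0.0014839, 4/13 · 0.035156 = 0.010817, 4/13 · 0.0256 = 0.0078769, 3/13 · 0.0576 = 0.013292; these sum to 0.037589.
Normalising, the posterior is P(jar A | data) = 0.10958, P(jar B | data) = 0.039475, P(jar C | data) = 0.28777, P(jar D | data) = 0.20955, P(jar E | data) = 0.35362.
Averaging over the posterior, P(orange next | data) = (4/11)(0.10958) + (1/6)(0.039475) + (3/4)(0.28777) + (4/5)(0.20955) + (2/5)(0.35362) = 0.57135.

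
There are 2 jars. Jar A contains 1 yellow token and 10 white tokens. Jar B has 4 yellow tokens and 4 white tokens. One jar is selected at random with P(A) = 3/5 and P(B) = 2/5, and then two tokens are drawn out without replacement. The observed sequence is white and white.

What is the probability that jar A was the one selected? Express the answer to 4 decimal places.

The likelihood of the observed sequence under each hypothesis: P(data | jar A) = (10/11)(9/10) = 9/11; P(data | jar B) = (4/8)(3/7) = 3/14.
Weighting by the prior gives 3/5 · 9/11 = 27/55, 2/5 · 3/14 = 3/35; summing to 222/385.
Therefore the posterior P(jar A | data) = (27/55) / (222/385) = 63/74.

0.8514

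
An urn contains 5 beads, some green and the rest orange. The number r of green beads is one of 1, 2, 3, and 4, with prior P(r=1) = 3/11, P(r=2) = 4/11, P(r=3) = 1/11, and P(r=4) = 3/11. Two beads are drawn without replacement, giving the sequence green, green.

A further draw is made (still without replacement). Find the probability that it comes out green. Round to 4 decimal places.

Under each hypothesis, the probability of the observed sequence is: P(data | r = 1) = (1/5)(0/4) = 0; P(data | r = 2) = (2/5)(1/4) = 1/10; P(data | r = 3) = (3/5)(2/4) = 3/10; P(data | r = 4) = (4/5)(3/4) = 3/5.
The prior-weighted likelihoods are 3/11 · 0 = 0, 4/11 · 1/10 = 2/55, 1/11 · 3/10 = 3/110, 3/11 · 3/5 = 9/55; these sum to 5/22.
Dividing through by the total gives posterior P(r = 1 | data) = 0, P(r = 2 | data) = 4/25, P(r = 3 | data) = 3/25, P(r = 4 | data) = 18/25.
Averaging over the posterior, P(green next | data) = (0)(4/25) + (1/3)(3/25) + (2/3)(18/25) = 13/25.

0.5200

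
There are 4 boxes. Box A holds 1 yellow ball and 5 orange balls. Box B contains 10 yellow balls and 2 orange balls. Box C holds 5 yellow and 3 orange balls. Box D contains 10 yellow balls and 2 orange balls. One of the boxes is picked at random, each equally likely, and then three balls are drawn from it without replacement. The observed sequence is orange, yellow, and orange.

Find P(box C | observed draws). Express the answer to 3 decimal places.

0.312

For each hypothesis, P(data | H) works out to: P(data | box A) = (5/6)(1/5)(4/4) = 0.16667; P(data | box B) = (2/12)(10/11)(1/10) = 0.015152; P(data | box C) = (3/8)(5/7)(2/6) = 0.089286; P(data | box D) = (2/12)(10/11)(1/10) = 0.015152.
Weighting by the prior gives 1/4 · 0.16667 = 0.041667, 1/4 · 0.015152 = 0.0037879, 1/4 · 0.089286 = 0.022321, 1/4 · 0.015152 = 0.0037879; these sum to 0.071564.
By Bayes' rule, P(box C | data) = (0.022321) / (0.071564) = 0.31191.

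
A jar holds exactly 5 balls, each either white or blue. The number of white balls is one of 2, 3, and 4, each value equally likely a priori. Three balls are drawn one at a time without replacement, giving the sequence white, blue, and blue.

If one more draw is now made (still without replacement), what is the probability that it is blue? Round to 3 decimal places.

0.333

For each hypothesis, P(data | H) works out to: P(data | r = 2) = (2/5)(3/4)(2/3) = 1/5; P(data | r = 3) = (3/5)(2/4)(1/3) = 1/10; P(data | r = 4) = (4/5)(1/4)(0/3) = 0.
The prior-weighted likelihoods are 1/3 · 1/5 = 1/15, 1/3 · 1/10 = 1/30, 1/3 · 0 = 0; with total 1/10.
Normalising, the posterior is P(r = 2 | data) = 2/3, P(r = 3 | data) = 1/3, P(r = 4 | data) = 0.
So P(blue next | data) = Σ P(blue next | H) P(H | data) = (1/2)(2/3) + (0)(1/3) = 1/3.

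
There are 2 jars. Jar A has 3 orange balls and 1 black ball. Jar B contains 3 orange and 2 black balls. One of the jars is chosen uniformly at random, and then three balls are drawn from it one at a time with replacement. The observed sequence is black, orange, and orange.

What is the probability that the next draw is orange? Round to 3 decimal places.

For each hypothesis, P(data | H) works out to: P(data | jar A) = (1/4)(3/4)(3/4) = 0.14062; P(data | jar B) = (2/5)(3/5)(3/5) = 0.144.
Weighting by the prior gives 1/2 · 0.14062 = 0.070312, 1/2 · 0.144 = 0.072; with total 0.14231.
Normalising, the posterior is P(jar A | data) = 0.49407, P(jar B | data) = 0.50593.
Averaging over the posterior, P(orange next | data) = (3/4)(0.49407) + (3/5)(0.50593) = 0.67411.

0.674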